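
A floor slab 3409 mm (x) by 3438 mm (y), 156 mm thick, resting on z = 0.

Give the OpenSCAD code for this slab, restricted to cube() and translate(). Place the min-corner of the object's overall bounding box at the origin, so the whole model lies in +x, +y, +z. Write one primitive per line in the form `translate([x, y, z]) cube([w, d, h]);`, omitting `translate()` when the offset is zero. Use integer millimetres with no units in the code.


cube([3409, 3438, 156]);


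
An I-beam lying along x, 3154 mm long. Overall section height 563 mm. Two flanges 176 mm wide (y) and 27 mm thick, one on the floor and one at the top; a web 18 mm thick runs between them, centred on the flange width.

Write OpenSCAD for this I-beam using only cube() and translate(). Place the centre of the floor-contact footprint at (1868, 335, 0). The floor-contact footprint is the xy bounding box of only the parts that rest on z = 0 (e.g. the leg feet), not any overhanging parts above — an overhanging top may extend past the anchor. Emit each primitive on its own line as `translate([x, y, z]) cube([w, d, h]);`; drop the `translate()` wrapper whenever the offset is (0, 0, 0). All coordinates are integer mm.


translate([291, 247, 0]) cube([3154, 176, 27]);
translate([291, 326, 27]) cube([3154, 18, 509]);
translate([291, 247, 536]) cube([3154, 176, 27]);


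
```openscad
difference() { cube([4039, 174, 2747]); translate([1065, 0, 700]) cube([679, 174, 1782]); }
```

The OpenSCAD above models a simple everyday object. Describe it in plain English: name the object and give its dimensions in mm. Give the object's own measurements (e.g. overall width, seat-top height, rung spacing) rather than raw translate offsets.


A wall 4039 mm long (x), 174 mm thick (y), 2747 mm tall, with a rectangular window opening cut through it. The opening is 679 mm wide and 1782 mm tall; its sill is at z = 700 mm and its near (−x) edge is 1065 mm from the wall's −x end. The opening passes through the full wall thickness.


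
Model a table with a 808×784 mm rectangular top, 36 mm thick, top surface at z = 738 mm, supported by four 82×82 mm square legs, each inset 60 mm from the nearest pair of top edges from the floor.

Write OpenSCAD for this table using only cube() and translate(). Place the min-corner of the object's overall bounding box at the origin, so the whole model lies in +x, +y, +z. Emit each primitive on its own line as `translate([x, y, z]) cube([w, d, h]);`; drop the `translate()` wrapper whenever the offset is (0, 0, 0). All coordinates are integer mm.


translate([0, 0, 702]) cube([808, 784, 36]);
translate([60, 60, 0]) cube([82, 82, 702]);
translate([666, 60, 0]) cube([82, 82, 702]);
translate([60, 642, 0]) cube([82, 82, 702]);
translate([666, 642, 0]) cube([82, 82, 702]);


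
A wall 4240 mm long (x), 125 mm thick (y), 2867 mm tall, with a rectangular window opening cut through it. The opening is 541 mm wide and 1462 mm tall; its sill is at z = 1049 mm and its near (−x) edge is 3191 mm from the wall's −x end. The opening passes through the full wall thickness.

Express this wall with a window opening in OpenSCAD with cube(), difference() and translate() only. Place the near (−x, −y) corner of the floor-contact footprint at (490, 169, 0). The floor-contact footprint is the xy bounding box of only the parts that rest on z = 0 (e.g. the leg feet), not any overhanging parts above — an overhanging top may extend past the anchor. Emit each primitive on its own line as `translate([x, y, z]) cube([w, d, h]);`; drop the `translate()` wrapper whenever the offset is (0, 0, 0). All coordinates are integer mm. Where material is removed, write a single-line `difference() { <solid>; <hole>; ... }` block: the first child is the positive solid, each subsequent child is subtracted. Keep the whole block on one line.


difference() { translate([490, 169, 0]) cube([4240, 125, 2867]); translate([3681, 169, 1049]) cube([541, 125, 1462]); }


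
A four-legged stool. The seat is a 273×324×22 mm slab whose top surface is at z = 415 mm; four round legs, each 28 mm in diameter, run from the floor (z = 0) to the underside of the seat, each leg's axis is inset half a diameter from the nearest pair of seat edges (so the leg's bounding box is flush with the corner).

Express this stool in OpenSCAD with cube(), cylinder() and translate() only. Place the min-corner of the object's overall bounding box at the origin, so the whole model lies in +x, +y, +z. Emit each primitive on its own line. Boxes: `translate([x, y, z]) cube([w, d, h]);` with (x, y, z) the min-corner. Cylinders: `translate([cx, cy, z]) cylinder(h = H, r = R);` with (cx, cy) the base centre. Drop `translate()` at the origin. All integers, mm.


translate([0, 0, 393]) cube([273, 324, 22]);
translate([14, 14, 0]) cylinder(h = 393, r = 14);
translate([259, 14, 0]) cylinder(h = 393, r = 14);
translate([14, 310, 0]) cylinder(h = 393, r = 14);
translate([259, 310, 0]) cylinder(h = 393, r = 14);


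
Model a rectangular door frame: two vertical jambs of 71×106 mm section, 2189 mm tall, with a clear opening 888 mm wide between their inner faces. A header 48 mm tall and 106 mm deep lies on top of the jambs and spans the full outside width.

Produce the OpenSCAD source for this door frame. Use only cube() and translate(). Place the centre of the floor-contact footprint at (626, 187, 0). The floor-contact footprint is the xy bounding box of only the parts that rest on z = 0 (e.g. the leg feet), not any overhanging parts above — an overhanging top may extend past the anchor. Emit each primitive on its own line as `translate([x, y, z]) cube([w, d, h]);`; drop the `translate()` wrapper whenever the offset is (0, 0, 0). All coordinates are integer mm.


translate([111, 134, 0]) cube([71, 106, 2189]);
translate([1070, 134, 0]) cube([71, 106, 2189]);
translate([111, 134, 2189]) cube([1030, 106, 48]);


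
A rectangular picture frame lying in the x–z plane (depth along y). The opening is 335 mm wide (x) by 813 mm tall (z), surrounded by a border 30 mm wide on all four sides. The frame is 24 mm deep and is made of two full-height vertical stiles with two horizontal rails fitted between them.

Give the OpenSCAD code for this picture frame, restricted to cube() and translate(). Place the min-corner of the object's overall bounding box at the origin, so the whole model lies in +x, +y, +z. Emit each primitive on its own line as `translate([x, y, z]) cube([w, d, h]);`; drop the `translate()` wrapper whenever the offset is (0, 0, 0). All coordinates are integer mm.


cube([30, 24, 873]);
translate([365, 0, 0]) cube([30, 24, 873]);
translate([30, 0, 0]) cube([335, 24, 30]);
translate([30, 0, 843]) cube([335, 24, 30]);


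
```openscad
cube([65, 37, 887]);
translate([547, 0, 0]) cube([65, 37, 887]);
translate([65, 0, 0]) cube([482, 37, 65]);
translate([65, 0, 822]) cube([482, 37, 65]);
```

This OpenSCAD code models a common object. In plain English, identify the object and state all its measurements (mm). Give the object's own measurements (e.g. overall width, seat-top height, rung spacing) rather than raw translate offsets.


A rectangular picture frame lying in the x–z plane (depth along y). The opening is 482 mm wide (x) by 757 mm tall (z), surrounded by a border 65 mm wide on all four sides. The frame is 37 mm deep and is made of two full-height vertical stiles with two horizontal rails fitted between them.


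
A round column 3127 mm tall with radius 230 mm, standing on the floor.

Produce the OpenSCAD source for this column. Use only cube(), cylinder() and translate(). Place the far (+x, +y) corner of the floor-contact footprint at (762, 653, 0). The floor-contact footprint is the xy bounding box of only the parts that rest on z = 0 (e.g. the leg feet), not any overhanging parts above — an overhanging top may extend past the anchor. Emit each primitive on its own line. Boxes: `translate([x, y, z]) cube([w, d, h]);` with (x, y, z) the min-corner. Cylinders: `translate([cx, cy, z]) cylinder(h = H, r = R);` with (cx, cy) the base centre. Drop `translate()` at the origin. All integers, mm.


translate([532, 423, 0]) cylinder(h = 3127, r = 230);


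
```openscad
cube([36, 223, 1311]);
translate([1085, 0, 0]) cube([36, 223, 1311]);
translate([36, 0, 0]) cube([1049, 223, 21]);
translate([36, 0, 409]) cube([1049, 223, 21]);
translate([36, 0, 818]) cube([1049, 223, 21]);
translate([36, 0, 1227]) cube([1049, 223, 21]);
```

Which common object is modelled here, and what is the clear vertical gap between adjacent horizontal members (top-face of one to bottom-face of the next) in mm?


A bookshelf. The clear shelf gap is 388 mm.

Two tall side panels with 4 horizontal boards between them — a bookshelf. The first two shelf undersides are at z = 0 and z = 409; with shelf thickness 21, the clear gap is 409 − 0 − 21 = 388 mm.


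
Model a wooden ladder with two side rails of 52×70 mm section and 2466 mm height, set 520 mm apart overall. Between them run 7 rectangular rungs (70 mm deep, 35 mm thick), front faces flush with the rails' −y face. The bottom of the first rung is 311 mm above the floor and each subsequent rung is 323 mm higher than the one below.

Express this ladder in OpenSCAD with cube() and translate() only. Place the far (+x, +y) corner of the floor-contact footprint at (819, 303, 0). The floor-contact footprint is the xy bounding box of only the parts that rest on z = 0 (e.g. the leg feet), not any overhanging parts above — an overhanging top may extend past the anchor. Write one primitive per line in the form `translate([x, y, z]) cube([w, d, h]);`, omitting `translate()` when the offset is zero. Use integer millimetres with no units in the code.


translate([299, 233, 0]) cube([52, 70, 2466]);
translate([767, 233, 0]) cube([52, 70, 2466]);
translate([351, 233, 311]) cube([416, 70, 35]);
translate([351, 233, 634]) cube([416, 70, 35]);
translate([351, 233, 957]) cube([416, 70, 35]);
translate([351, 233, 1280]) cube([416, 70, 35]);
translate([351, 233, 1603]) cube([416, 70, 35]);
translate([351, 233, 1926]) cube([416, 70, 35]);
translate([351, 233, 2249]) cube([416, 70, 35]);


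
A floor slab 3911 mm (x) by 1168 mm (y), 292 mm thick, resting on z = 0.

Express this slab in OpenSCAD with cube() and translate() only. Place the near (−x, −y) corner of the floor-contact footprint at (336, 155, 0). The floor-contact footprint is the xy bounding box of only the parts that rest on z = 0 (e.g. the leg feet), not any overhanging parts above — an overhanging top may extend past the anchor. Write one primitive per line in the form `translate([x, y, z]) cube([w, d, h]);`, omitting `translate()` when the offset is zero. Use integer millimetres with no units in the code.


translate([336, 155, 0]) cube([3911, 1168, 292]);


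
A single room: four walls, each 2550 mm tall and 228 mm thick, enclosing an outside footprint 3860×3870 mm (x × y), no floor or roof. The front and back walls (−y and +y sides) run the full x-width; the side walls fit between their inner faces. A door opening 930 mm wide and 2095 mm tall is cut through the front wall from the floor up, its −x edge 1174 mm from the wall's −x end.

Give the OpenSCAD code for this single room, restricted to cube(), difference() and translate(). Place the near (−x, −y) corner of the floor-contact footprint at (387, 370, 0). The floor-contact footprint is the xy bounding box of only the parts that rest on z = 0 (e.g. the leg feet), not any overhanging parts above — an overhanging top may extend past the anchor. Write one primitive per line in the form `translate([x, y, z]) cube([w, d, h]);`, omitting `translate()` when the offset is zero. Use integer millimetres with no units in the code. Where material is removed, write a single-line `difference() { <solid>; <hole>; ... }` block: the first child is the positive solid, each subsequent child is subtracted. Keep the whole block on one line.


difference() { translate([387, 370, 0]) cube([3860, 228, 2550]); translate([1561, 370, 0]) cube([930, 228, 2095]); }
translate([387, 4012, 0]) cube([3860, 228, 2550]);
translate([387, 598, 0]) cube([228, 3414, 2550]);
translate([4019, 598, 0]) cube([228, 3414, 2550]);


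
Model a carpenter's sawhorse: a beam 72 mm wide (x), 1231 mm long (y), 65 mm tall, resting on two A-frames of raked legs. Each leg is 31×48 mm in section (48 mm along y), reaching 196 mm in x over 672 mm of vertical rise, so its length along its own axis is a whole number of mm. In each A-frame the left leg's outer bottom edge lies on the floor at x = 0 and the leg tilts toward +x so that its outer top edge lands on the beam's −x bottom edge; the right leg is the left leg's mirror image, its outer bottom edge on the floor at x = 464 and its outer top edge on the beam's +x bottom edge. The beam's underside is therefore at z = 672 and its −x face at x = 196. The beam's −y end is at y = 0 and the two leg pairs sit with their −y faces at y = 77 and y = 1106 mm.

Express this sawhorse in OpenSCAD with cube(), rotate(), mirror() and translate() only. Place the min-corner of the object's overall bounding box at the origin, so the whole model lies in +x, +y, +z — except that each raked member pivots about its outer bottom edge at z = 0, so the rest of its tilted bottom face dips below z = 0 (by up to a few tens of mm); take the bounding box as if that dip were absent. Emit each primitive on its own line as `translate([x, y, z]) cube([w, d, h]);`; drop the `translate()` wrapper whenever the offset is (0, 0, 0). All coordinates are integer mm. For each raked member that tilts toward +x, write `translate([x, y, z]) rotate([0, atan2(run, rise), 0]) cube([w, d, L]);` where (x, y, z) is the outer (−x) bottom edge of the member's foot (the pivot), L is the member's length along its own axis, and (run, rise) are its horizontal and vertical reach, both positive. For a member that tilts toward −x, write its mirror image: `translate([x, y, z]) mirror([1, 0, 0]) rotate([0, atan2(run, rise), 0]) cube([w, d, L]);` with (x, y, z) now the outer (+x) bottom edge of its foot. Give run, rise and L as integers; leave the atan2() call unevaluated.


translate([196, 0, 672]) cube([72, 1231, 65]);
translate([0, 77, 0]) rotate([0, atan2(196, 672), 0]) cube([31, 48, 700]);
translate([464, 77, 0]) mirror([1, 0, 0]) rotate([0, atan2(196, 672), 0]) cube([31, 48, 700]);
translate([0, 1106, 0]) rotate([0, atan2(196, 672), 0]) cube([31, 48, 700]);
translate([464, 1106, 0]) mirror([1, 0, 0]) rotate([0, atan2(196, 672), 0]) cube([31, 48, 700]);


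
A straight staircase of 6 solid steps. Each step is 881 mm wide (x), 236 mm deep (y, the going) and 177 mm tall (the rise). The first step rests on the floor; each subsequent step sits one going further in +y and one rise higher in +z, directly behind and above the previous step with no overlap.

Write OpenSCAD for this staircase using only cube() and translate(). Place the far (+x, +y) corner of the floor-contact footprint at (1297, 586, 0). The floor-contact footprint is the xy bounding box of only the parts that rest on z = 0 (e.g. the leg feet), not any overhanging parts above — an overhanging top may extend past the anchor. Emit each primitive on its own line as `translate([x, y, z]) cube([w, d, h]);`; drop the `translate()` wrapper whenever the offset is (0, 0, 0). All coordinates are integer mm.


translate([416, 350, 0]) cube([881, 236, 177]);
translate([416, 586, 177]) cube([881, 236, 177]);
translate([416, 822, 354]) cube([881, 236, 177]);
translate([416, 1058, 531]) cube([881, 236, 177]);
translate([416, 1294, 708]) cube([881, 236, 177]);
translate([416, 1530, 885]) cube([881, 236, 177]);


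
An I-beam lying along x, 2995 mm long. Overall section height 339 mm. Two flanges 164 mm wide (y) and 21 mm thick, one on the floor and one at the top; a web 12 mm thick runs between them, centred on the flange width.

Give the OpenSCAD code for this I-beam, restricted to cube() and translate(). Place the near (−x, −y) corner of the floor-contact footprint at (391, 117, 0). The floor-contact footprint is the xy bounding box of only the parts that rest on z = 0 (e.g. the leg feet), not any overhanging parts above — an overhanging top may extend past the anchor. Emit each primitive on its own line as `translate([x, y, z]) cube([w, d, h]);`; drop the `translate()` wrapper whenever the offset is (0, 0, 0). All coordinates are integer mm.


translate([391, 117, 0]) cube([2995, 164, 21]);
translate([391, 193, 21]) cube([2995, 12, 297]);
translate([391, 117, 318]) cube([2995, 164, 21]);


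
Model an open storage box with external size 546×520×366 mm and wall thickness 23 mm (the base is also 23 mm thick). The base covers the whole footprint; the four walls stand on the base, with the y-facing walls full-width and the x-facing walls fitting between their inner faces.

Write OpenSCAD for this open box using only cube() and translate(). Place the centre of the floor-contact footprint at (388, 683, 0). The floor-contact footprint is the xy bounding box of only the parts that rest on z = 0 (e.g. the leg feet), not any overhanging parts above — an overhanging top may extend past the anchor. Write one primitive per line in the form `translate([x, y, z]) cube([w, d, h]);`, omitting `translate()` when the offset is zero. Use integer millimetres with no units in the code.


translate([115, 423, 0]) cube([546, 520, 23]);
translate([115, 423, 23]) cube([546, 23, 343]);
translate([115, 920, 23]) cube([546, 23, 343]);
translate([115, 446, 23]) cube([23, 474, 343]);
translate([638, 446, 23]) cube([23, 474, 343]);


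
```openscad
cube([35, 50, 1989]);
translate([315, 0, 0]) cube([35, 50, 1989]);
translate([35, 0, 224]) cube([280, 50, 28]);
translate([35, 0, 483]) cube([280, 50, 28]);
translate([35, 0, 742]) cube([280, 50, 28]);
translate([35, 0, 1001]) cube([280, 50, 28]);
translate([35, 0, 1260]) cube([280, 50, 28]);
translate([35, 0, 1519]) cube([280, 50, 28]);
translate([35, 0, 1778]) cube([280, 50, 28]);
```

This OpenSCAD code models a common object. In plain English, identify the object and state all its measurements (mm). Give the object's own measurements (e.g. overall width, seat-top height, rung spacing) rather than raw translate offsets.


A straight ladder. Two 35×50 mm vertical rails, 1989 mm tall, stand 350 mm apart (outside-to-outside) with their front faces coplanar on the −y side. 7 rungs, each 50 mm deep and 28 mm tall, span between the inner faces of the rails, front faces flush with the rails. The lowest rung's underside is at z = 224 mm and rungs are spaced 259 mm apart (underside to underside).


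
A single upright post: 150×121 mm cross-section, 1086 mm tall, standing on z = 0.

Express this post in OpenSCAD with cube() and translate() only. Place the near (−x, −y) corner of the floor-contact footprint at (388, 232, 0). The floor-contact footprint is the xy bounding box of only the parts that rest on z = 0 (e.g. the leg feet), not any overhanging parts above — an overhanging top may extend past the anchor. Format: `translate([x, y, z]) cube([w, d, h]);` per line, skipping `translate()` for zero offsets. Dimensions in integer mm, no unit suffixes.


translate([388, 232, 0]) cube([150, 121, 1086]);


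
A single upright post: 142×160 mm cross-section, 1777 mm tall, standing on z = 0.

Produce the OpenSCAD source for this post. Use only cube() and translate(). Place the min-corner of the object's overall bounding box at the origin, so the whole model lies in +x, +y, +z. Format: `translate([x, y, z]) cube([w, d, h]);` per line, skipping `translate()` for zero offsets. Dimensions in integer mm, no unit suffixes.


cube([142, 160, 1777]);


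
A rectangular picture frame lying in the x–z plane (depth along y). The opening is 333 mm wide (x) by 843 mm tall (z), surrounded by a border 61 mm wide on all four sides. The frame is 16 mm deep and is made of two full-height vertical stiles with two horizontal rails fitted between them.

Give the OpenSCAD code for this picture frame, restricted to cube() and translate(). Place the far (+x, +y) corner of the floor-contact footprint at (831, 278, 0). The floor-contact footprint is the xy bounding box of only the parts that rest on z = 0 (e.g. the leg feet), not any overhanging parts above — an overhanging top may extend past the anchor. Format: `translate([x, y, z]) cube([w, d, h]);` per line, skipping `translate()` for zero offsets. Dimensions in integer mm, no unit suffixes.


translate([376, 262, 0]) cube([61, 16, 965]);
translate([770, 262, 0]) cube([61, 16, 965]);
translate([437, 262, 0]) cube([333, 16, 61]);
translate([437, 262, 904]) cube([333, 16, 61]);


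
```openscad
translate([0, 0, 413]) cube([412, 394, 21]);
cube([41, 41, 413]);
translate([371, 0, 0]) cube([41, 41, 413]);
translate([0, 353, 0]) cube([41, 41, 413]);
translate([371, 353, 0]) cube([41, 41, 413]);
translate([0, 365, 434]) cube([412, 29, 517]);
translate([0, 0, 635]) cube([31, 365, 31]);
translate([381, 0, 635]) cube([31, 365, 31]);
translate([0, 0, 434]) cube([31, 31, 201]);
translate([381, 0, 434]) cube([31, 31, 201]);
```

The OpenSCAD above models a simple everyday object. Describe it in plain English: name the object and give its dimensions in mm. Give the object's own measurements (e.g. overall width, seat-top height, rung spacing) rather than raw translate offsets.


A chair. The seat is a 412×394×21 mm slab with its top at z = 434 mm, on four 41×41 mm corner legs (flush with the seat edges, standing on z = 0). A flat backrest 29 mm thick, 517 mm tall, spans the full seat width and rises from the seat top along its +y edge, rear face flush with the rear of the seat. Two armrests of 31×31 mm section run along each side from the seat's front edge to the front of the backrest, top faces 232 mm above the seat top and outer faces flush with the seat's x-edges; a 31×31 mm post under the front of each armrest stands on the seat at the front corner.


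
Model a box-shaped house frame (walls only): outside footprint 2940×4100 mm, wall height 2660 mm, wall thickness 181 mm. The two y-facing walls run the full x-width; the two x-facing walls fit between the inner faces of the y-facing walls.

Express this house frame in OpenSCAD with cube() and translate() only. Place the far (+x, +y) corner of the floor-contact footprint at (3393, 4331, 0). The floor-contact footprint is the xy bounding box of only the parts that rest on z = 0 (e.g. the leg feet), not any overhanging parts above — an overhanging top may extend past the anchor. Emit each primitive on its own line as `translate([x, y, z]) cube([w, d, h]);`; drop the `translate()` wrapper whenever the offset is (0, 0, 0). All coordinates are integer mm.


translate([453, 231, 0]) cube([2940, 181, 2660]);
translate([453, 4150, 0]) cube([2940, 181, 2660]);
translate([453, 412, 0]) cube([181, 3738, 2660]);
translate([3212, 412, 0]) cube([181, 3738, 2660]);


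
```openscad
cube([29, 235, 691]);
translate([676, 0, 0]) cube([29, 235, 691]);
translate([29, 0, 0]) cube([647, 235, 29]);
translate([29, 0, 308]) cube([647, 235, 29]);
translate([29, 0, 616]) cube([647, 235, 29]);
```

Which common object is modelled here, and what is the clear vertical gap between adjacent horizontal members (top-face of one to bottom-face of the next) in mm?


A bookshelf. The clear shelf gap is 279 mm.

Two tall side panels with 3 horizontal boards between them — a bookshelf. The first two shelf undersides are at z = 0 and z = 308; with shelf thickness 29, the clear gap is 308 − 0 − 29 = 279 mm.


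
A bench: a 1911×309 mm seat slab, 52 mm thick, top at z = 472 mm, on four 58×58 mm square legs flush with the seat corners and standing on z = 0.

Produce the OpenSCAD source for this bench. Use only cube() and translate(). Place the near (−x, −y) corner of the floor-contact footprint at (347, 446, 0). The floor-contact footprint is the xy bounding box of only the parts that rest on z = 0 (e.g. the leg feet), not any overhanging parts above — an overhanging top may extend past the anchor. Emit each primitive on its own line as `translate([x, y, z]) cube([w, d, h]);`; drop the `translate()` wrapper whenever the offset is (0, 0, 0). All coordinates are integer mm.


translate([347, 446, 420]) cube([1911, 309, 52]);
translate([347, 446, 0]) cube([58, 58, 420]);
translate([347, 697, 0]) cube([58, 58, 420]);
translate([2200, 446, 0]) cube([58, 58, 420]);
translate([2200, 697, 0]) cube([58, 58, 420]);


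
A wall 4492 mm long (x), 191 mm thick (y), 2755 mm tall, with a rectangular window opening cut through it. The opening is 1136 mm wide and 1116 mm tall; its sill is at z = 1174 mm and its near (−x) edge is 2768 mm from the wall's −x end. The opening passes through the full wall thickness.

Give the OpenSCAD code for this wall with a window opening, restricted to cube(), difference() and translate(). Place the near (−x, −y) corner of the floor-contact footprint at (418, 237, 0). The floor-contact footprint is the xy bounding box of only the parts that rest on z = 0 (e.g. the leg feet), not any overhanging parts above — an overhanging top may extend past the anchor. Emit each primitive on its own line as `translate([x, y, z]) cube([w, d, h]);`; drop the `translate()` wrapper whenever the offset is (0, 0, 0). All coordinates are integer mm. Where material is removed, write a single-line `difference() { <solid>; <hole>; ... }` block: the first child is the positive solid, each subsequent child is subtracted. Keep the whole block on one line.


difference() { translate([418, 237, 0]) cube([4492, 191, 2755]); translate([3186, 237, 1174]) cube([1136, 191, 1116]); }


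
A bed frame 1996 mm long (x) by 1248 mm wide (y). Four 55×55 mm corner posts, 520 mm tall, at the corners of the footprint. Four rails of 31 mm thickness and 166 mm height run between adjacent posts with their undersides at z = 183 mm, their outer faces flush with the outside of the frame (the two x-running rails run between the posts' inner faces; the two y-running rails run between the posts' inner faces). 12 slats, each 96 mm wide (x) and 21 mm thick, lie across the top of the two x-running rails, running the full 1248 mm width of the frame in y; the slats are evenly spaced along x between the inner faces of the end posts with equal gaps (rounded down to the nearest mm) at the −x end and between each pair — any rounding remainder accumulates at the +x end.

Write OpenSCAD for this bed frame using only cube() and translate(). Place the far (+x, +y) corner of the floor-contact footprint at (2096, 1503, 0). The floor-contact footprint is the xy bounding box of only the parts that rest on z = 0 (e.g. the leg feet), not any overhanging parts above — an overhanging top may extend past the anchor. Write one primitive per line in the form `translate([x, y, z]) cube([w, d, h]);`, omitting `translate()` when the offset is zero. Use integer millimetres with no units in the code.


translate([100, 255, 0]) cube([55, 55, 520]);
translate([100, 1448, 0]) cube([55, 55, 520]);
translate([2041, 255, 0]) cube([55, 55, 520]);
translate([2041, 1448, 0]) cube([55, 55, 520]);
translate([155, 255, 183]) cube([1886, 31, 166]);
translate([155, 1472, 183]) cube([1886, 31, 166]);
translate([100, 310, 183]) cube([31, 1138, 166]);
translate([2065, 310, 183]) cube([31, 1138, 166]);
translate([211, 255, 349]) cube([96, 1248, 21]);
translate([363, 255, 349]) cube([96, 1248, 21]);
translate([515, 255, 349]) cube([96, 1248, 21]);
translate([667, 255, 349]) cube([96, 1248, 21]);
translate([819, 255, 349]) cube([96, 1248, 21]);
translate([971, 255, 349]) cube([96, 1248, 21]);
translate([1123, 255, 349]) cube([96, 1248, 21]);
translate([1275, 255, 349]) cube([96, 1248, 21]);
translate([1427, 255, 349]) cube([96, 1248, 21]);
translate([1579, 255, 349]) cube([96, 1248, 21]);
translate([1731, 255, 349]) cube([96, 1248, 21]);
translate([1883, 255, 349]) cube([96, 1248, 21]);


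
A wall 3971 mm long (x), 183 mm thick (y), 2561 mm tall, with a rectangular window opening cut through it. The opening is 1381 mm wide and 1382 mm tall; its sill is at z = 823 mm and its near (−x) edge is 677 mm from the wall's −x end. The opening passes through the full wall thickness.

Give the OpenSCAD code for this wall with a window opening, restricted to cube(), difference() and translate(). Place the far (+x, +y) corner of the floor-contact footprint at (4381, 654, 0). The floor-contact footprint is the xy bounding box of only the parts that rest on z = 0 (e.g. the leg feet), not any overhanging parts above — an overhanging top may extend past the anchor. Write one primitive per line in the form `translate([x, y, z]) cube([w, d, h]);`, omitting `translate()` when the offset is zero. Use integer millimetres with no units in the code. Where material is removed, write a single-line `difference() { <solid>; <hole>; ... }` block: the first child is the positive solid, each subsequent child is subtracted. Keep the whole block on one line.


difference() { translate([410, 471, 0]) cube([3971, 183, 2561]); translate([1087, 471, 823]) cube([1381, 183, 1382]); }


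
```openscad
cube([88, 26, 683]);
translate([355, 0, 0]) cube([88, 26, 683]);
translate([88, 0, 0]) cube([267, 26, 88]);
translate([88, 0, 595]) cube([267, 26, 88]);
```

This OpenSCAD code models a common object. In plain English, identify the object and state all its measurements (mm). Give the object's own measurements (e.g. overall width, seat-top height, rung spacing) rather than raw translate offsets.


A rectangular picture frame lying in the x–z plane (depth along y). The opening is 267 mm wide (x) by 507 mm tall (z), surrounded by a border 88 mm wide on all four sides. The frame is 26 mm deep and is made of two full-height vertical stiles with two horizontal rails fitted between them.


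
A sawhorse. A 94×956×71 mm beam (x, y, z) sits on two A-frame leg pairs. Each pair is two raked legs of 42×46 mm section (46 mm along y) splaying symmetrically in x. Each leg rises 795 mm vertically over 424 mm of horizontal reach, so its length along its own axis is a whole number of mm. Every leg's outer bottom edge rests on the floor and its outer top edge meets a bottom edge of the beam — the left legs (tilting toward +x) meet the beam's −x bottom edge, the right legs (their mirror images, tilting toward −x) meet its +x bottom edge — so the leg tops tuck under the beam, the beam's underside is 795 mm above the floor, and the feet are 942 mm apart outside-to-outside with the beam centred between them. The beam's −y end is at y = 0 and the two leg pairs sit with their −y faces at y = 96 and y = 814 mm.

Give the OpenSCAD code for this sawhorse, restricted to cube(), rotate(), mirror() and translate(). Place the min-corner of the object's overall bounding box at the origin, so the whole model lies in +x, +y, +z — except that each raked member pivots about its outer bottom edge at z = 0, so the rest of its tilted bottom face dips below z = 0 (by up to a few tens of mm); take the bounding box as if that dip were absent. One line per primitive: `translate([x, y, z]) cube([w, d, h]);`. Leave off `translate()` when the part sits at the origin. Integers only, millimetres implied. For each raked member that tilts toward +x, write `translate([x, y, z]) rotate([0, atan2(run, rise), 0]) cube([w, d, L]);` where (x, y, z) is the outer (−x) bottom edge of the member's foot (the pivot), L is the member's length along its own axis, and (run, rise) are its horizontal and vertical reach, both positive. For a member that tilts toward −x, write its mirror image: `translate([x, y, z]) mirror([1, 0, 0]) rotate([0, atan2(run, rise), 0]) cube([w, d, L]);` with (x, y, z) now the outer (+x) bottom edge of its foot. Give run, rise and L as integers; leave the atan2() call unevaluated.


translate([424, 0, 795]) cube([94, 956, 71]);
translate([0, 96, 0]) rotate([0, atan2(424, 795), 0]) cube([42, 46, 901]);
translate([942, 96, 0]) mirror([1, 0, 0]) rotate([0, atan2(424, 795), 0]) cube([42, 46, 901]);
translate([0, 814, 0]) rotate([0, atan2(424, 795), 0]) cube([42, 46, 901]);
translate([942, 814, 0]) mirror([1, 0, 0]) rotate([0, atan2(424, 795), 0]) cube([42, 46, 901]);


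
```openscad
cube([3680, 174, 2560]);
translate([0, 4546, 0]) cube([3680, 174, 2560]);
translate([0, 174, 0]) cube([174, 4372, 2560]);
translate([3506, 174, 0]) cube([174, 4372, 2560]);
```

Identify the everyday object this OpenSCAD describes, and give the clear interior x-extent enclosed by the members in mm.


A house (or room) frame. The interior width is 3332 mm.

Four 2560 mm walls enclosing a rectangle with no floor or roof — a room or house frame. Outside width is 3680 mm and wall thickness is 174 mm, so the interior width is 3680 − 2 × 174 = 3332 mm.


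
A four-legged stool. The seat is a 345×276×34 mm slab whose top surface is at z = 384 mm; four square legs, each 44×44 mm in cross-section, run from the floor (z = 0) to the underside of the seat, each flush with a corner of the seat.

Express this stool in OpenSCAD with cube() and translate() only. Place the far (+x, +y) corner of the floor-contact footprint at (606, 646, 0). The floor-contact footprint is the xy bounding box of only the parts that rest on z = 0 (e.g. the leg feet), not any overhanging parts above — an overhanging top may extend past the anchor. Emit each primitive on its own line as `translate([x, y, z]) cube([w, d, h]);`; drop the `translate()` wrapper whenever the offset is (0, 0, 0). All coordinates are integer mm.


translate([261, 370, 350]) cube([345, 276, 34]);
translate([261, 370, 0]) cube([44, 44, 350]);
translate([562, 370, 0]) cube([44, 44, 350]);
translate([261, 602, 0]) cube([44, 44, 350]);
translate([562, 602, 0]) cube([44, 44, 350]);


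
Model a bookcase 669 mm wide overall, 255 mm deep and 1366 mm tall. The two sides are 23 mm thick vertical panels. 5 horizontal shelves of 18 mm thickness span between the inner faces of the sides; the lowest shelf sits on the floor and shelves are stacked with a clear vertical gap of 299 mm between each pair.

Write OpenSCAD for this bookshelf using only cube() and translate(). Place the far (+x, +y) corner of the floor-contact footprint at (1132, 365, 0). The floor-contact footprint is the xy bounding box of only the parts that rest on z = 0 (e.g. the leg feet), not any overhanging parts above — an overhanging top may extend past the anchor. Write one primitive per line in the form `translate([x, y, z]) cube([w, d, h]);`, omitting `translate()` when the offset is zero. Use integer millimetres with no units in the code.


translate([463, 110, 0]) cube([23, 255, 1366]);
translate([1109, 110, 0]) cube([23, 255, 1366]);
translate([486, 110, 0]) cube([623, 255, 18]);
translate([486, 110, 317]) cube([623, 255, 18]);
translate([486, 110, 634]) cube([623, 255, 18]);
translate([486, 110, 951]) cube([623, 255, 18]);
translate([486, 110, 1268]) cube([623, 255, 18]);


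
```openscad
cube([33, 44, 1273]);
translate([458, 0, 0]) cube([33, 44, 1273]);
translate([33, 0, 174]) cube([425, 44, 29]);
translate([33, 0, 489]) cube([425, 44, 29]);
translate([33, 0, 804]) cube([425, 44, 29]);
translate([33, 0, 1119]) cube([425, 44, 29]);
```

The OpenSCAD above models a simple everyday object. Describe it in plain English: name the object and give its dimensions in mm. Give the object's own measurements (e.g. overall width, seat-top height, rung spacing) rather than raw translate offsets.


A straight ladder. Two 33×44 mm vertical rails, 1273 mm tall, stand 491 mm apart (outside-to-outside) with their front faces coplanar on the −y side. 4 rungs, each 44 mm deep and 29 mm tall, span between the inner faces of the rails, front faces flush with the rails. The lowest rung's underside is at z = 174 mm and rungs are spaced 315 mm apart (underside to underside).


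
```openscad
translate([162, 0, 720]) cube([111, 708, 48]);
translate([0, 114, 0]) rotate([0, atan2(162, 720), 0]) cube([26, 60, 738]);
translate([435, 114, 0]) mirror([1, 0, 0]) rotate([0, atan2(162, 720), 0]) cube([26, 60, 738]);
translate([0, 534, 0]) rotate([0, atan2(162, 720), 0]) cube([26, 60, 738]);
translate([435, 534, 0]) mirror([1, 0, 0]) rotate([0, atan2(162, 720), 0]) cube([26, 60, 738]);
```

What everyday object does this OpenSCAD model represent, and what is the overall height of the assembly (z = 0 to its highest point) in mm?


A sawhorse. The overall height is 768 mm.

A beam across two mirrored pairs of raked legs — a sawhorse. The beam's underside is at z = 720 (matching the legs' vertical rise in atan2(162, 720)) and the beam is 48 mm tall, so its top is at 720 + 48 = 768 mm. The raked legs top out at the beam's underside, so that is the highest point.


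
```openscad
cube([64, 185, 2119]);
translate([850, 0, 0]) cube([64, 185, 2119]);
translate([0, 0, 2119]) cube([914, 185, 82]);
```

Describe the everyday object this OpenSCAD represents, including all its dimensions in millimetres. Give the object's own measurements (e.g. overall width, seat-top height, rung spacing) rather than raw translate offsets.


A door frame. The clear opening is 786 mm wide and 2119 mm high. Two 64 mm wide jambs, 185 mm deep, stand either side of the opening from the floor to the top of the opening. A 82 mm thick head sits across the top of both jambs, spanning the full outside width of the frame.


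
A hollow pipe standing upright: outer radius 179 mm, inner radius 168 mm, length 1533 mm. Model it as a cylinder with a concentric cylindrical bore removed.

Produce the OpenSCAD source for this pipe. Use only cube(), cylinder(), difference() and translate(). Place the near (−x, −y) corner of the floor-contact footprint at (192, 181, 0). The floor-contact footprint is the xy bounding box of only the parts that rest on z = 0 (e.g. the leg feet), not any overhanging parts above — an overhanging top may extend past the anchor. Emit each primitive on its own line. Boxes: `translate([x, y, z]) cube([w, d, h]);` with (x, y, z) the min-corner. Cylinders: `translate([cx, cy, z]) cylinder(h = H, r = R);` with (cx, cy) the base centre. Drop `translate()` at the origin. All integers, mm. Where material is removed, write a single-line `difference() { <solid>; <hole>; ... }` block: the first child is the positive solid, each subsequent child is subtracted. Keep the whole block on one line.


difference() { translate([371, 360, 0]) cylinder(h = 1533, r = 179); translate([371, 360, 0]) cylinder(h = 1533, r = 168); }


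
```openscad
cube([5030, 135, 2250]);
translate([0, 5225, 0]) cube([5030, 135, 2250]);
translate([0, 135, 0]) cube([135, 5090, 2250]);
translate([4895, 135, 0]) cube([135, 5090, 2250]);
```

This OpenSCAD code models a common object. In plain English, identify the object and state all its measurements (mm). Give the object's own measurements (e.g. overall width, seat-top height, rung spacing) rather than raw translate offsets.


The wall frame of a small rectangular building: four walls, each 2250 mm tall and 135 mm thick, enclosing a footprint 5030 mm (x) by 5360 mm (y) outside-to-outside, with no floor or roof. The front and back walls (the −y and +y sides) span the full width; the two side walls fit between them.


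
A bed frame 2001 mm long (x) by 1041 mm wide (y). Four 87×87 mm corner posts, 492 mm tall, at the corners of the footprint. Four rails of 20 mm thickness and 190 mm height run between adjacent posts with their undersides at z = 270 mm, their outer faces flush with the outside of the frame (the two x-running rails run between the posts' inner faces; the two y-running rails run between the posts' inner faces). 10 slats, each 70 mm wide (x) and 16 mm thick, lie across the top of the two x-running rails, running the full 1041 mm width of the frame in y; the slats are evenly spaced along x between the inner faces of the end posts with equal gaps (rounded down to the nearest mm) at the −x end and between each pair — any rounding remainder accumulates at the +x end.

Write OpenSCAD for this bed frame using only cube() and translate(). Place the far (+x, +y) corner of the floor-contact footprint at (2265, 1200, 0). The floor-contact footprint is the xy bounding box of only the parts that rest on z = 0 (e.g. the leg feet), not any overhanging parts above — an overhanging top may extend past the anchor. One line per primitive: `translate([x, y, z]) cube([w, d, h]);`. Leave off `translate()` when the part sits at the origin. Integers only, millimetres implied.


translate([264, 159, 0]) cube([87, 87, 492]);
translate([264, 1113, 0]) cube([87, 87, 492]);
translate([2178, 159, 0]) cube([87, 87, 492]);
translate([2178, 1113, 0]) cube([87, 87, 492]);
translate([351, 159, 270]) cube([1827, 20, 190]);
translate([351, 1180, 270]) cube([1827, 20, 190]);
translate([264, 246, 270]) cube([20, 867, 190]);
translate([2245, 246, 270]) cube([20, 867, 190]);
translate([453, 159, 460]) cube([70, 1041, 16]);
translate([625, 159, 460]) cube([70, 1041, 16]);
translate([797, 159, 460]) cube([70, 1041, 16]);
translate([969, 159, 460]) cube([70, 1041, 16]);
translate([1141, 159, 460]) cube([70, 1041, 16]);
translate([1313, 159, 460]) cube([70, 1041, 16]);
translate([1485, 159, 460]) cube([70, 1041, 16]);
translate([1657, 159, 460]) cube([70, 1041, 16]);
translate([1829, 159, 460]) cube([70, 1041, 16]);
translate([2001, 159, 460]) cube([70, 1041, 16]);
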